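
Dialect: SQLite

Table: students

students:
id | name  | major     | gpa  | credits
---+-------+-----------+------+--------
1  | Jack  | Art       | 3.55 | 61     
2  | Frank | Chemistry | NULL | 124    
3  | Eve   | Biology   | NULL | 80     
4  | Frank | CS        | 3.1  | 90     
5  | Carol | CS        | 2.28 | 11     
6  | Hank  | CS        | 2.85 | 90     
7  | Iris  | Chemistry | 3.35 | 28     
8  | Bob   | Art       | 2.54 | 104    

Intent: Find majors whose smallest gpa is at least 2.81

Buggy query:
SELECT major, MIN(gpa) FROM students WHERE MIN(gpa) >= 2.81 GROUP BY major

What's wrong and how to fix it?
Bug: Aggregates like MIN are computed per group after WHERE runs

Fix: Use HAVING for the per-group MIN condition

Corrected query:
SELECT major, MIN(gpa) FROM students GROUP BY major HAVING MIN(gpa) >= 2.81

Result:
major     | MIN(gpa)
----------+---------
Chemistry | 3.35    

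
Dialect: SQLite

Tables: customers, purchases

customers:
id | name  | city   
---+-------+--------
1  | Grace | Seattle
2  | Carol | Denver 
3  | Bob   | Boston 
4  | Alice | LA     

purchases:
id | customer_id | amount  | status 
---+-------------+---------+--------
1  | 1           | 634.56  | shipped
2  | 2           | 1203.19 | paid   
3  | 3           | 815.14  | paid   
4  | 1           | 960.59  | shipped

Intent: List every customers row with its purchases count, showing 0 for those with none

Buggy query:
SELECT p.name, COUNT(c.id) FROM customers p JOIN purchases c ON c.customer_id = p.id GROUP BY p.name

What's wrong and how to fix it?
Bug: An inner join excludes parents with zero children

Fix: Use LEFT JOIN so parents without children still appear (COUNT(c.id) gives 0)

Corrected query:
SELECT p.name, COUNT(c.id) FROM customers p LEFT JOIN purchases c ON c.customer_id = p.id GROUP BY p.name

Result:
name  | COUNT(c.id)
------+------------
Alice | 0          
Bob   | 1          
Carol | 1          
Grace | 2          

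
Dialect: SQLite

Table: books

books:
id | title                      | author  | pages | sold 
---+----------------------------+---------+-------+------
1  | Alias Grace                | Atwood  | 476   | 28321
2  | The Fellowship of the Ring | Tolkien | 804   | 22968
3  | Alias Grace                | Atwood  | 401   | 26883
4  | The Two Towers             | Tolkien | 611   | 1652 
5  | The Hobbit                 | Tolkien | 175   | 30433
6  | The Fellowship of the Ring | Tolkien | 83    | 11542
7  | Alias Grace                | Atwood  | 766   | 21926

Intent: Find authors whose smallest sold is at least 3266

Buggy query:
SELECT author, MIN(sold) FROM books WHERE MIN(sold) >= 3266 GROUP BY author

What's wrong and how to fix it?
Bug: Aggregates like MIN are computed per group after WHERE runs

Fix: Replace WHERE with HAVING after the GROUP BY

Corrected query:
SELECT author, MIN(sold) FROM books GROUP BY author HAVING MIN(sold) >= 3266

Result:
author | MIN(sold)
-------+----------
Atwood | 21926    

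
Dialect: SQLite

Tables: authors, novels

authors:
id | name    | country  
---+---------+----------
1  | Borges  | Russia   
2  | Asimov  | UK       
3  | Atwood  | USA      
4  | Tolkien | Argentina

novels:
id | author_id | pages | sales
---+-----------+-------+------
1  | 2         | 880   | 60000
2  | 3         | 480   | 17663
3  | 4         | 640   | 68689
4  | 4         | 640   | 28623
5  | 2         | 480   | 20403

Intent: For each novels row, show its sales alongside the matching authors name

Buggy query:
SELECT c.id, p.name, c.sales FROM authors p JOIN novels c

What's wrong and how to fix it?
Bug: JOIN with no ON clause produces a cartesian product; every novels row pairs with every authors row

Fix: Specify the join condition linking the foreign key to the parent id

Corrected query:
SELECT c.id, p.name, c.sales FROM authors p JOIN novels c ON c.author_id = p.id

Result:
id | name    | sales
---+---------+------
1  | Asimov  | 60000
2  | Atwood  | 17663
3  | Tolkien | 68689
4  | Tolkien | 28623
5  | Asimov  | 20403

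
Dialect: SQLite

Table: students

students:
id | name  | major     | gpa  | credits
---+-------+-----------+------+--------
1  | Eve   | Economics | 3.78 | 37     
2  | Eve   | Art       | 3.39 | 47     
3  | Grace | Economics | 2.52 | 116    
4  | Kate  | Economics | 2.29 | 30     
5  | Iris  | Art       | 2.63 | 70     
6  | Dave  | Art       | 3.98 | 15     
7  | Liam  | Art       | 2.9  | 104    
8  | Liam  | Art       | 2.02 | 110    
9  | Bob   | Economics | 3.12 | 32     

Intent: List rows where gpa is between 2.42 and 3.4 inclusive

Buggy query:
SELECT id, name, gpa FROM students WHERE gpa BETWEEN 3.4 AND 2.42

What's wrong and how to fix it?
Bug: BETWEEN expects the lower bound first; with 3.4 AND 2.42 the range is empty

Fix: Swap the bounds so the smaller value comes first

Corrected query:
SELECT id, name, gpa FROM students WHERE gpa BETWEEN 2.42 AND 3.4

Result:
id | name  | gpa 
---+-------+-----
2  | Eve   | 3.39
3  | Grace | 2.52
5  | Iris  | 2.63
7  | Liam  | 2.9 
9  | Bob   | 3.12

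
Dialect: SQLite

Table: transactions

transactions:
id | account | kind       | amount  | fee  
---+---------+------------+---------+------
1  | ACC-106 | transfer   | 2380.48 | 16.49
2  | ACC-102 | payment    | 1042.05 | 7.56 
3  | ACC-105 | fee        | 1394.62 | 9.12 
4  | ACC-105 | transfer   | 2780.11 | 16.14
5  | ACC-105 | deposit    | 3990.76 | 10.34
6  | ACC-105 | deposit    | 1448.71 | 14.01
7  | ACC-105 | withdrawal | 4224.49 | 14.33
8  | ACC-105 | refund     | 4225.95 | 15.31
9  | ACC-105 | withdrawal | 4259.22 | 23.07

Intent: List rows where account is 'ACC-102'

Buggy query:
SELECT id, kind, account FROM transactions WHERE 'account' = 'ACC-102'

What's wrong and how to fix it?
Bug: 'account' in single quotes is a string literal, not the column; the comparison is literal-vs-literal and never true

Fix: Remove the quotes around the column name (or use double quotes for an identifier)

Corrected query:
SELECT id, kind, account FROM transactions WHERE account = 'ACC-102'

Result:
id | kind    | account
---+---------+--------
2  | payment | ACC-102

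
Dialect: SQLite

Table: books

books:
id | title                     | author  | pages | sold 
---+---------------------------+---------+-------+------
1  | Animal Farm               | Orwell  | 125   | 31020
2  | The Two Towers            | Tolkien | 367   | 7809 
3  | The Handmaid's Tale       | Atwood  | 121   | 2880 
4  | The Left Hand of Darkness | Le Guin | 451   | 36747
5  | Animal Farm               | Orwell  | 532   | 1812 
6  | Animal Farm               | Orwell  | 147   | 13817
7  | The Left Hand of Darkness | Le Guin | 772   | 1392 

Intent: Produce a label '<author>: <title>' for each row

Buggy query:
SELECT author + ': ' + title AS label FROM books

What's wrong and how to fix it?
Bug: '+' is numeric addition; on text columns SQLite converts them to 0 instead of concatenating

Fix: Replace + with || to concatenate text

Corrected query:
SELECT author || ': ' || title AS label FROM books

Result:
label                             
----------------------------------
Orwell: Animal Farm               
Tolkien: The Two Towers           
Atwood: The Handmaid's Tale       
Le Guin: The Left Hand of Darkness
Orwell: Animal Farm               
Orwell: Animal Farm               
Le Guin: The Left Hand of Darkness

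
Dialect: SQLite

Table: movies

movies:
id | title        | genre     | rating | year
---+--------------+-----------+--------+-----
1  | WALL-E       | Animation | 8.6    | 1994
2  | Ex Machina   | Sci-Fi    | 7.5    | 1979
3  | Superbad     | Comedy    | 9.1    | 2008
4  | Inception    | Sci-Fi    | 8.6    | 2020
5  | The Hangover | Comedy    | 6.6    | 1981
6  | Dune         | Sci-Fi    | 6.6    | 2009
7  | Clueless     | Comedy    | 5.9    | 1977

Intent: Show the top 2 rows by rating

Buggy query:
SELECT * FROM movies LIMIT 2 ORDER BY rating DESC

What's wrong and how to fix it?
Bug: LIMIT must come after ORDER BY

Fix: Sort with ORDER BY, then apply LIMIT

Corrected query:
SELECT * FROM movies ORDER BY rating DESC LIMIT 2

Result:
id | title    | genre     | rating | year
---+----------+-----------+--------+-----
3  | Superbad | Comedy    | 9.1    | 2008
1  | WALL-E   | Animation | 8.6    | 1994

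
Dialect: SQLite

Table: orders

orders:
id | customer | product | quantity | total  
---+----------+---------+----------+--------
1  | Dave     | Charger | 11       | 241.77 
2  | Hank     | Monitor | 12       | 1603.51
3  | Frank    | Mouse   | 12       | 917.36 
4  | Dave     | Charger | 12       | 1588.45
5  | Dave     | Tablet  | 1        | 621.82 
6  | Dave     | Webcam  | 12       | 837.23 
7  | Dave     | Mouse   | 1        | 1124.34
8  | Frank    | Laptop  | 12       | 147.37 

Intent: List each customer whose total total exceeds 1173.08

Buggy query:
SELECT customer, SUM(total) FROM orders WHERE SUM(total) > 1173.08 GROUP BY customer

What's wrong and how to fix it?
Bug: WHERE runs before GROUP BY, so aggregates aren't available there

Fix: Use HAVING (which filters groups after aggregation) instead of WHERE

Corrected query:
SELECT customer, SUM(total) FROM orders GROUP BY customer HAVING SUM(total) > 1173.08

Result:
customer | SUM(total)
---------+-----------
Dave     | 4413.61   
Hank     | 1603.51   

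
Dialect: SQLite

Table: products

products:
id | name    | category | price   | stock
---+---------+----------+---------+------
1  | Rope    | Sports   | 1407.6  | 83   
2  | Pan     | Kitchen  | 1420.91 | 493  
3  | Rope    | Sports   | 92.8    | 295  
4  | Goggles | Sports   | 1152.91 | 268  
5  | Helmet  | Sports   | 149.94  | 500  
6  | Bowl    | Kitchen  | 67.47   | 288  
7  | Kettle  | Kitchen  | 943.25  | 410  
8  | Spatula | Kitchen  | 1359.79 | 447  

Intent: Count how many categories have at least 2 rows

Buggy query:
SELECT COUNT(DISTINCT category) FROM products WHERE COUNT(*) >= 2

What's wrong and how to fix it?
Bug: WHERE filters individual rows, not groups, so a group-level COUNT is invalid there

Fix: Group first with HAVING COUNT(*) >= 2, then COUNT the resulting groups

Corrected query:
SELECT COUNT(*) FROM (SELECT category FROM products GROUP BY category HAVING COUNT(*) >= 2)

Result:
COUNT(*)
--------
2       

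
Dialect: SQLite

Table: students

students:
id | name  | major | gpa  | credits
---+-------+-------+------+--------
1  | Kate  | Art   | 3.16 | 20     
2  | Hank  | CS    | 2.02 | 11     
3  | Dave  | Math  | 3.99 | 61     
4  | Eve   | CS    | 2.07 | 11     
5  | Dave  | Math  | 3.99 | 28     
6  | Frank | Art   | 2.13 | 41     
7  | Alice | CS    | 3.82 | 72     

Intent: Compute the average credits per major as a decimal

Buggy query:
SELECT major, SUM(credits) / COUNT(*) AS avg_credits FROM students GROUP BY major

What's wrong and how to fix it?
Bug: SUM(credits) and COUNT(*) are both integers; the division truncates the fractional part

Fix: Multiply by 1.0 (or CAST to REAL) to force floating-point division

Corrected query:
SELECT major, SUM(credits) * 1.0 / COUNT(*) AS avg_credits FROM students GROUP BY major

Result:
major | avg_credits
------+------------
Art   | 30.5       
CS    | 31.333333  
Math  | 44.5       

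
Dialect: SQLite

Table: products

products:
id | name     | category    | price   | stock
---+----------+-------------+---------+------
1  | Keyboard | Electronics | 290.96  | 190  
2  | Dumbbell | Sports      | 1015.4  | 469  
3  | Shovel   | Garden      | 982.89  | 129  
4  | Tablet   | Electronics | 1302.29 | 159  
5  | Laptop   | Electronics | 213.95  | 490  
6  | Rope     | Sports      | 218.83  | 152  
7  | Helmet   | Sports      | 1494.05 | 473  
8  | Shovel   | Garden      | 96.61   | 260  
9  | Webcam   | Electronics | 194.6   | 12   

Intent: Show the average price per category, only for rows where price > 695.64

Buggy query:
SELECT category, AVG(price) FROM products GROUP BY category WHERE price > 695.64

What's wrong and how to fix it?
Bug: Row-level WHERE must come before GROUP BY in the clause order

Fix: Move the WHERE clause before GROUP BY

Corrected query:
SELECT category, AVG(price) FROM products WHERE price > 695.64 GROUP BY category

Result:
category    | AVG(price)
------------+-----------
Electronics | 1302.29   
Garden      | 982.89    
Sports      | 1254.725  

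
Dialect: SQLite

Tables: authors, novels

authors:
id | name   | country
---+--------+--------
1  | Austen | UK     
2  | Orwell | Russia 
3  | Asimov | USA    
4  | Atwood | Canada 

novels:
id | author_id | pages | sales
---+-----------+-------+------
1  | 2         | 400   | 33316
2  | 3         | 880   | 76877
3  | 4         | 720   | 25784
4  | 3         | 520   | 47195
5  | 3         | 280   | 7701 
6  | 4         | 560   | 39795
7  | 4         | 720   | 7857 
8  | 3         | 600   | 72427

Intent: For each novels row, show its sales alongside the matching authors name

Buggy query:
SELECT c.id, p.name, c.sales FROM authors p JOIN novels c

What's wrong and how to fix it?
Bug: JOIN with no ON clause produces a cartesian product; every novels row pairs with every authors row

Fix: Add ON c.author_id = p.id to the JOIN

Corrected query:
SELECT c.id, p.name, c.sales FROM authors p JOIN novels c ON c.author_id = p.id

Result:
id | name   | sales
---+--------+------
1  | Orwell | 33316
2  | Asimov | 76877
3  | Atwood | 25784
4  | Asimov | 47195
5  | Asimov | 7701 
6  | Atwood | 39795
7  | Atwood | 7857 
8  | Asimov | 72427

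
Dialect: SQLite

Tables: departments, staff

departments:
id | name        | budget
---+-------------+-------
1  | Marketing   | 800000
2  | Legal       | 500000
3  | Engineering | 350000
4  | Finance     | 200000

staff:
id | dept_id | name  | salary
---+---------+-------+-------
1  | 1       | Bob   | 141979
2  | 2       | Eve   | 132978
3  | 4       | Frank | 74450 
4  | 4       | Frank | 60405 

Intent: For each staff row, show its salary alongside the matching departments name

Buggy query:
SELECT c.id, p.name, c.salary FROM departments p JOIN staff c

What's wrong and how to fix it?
Bug: Missing join condition: each staff row is matched to all departments rows instead of just its own

Fix: Specify the join condition linking the foreign key to the parent id

Corrected query:
SELECT c.id, p.name, c.salary FROM departments p JOIN staff c ON c.dept_id = p.id

Result:
id | name      | salary
---+-----------+-------
1  | Marketing | 141979
2  | Legal     | 132978
3  | Finance   | 74450 
4  | Finance   | 60405 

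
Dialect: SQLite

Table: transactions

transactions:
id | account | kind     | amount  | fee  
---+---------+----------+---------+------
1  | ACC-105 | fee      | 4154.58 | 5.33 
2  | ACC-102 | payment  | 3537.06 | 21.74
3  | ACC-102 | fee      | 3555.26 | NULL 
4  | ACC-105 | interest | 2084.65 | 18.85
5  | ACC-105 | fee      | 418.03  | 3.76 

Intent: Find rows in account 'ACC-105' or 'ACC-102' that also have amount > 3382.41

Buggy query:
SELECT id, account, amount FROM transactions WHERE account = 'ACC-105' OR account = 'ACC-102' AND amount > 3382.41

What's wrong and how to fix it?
Bug: AND binds tighter than OR, so this parses as account = 'ACC-105' OR (account = 'ACC-102' AND amount > 3382.41)

Fix: Add parentheses around the OR so the AND applies to both alternatives

Corrected query:
SELECT id, account, amount FROM transactions WHERE (account = 'ACC-105' OR account = 'ACC-102') AND amount > 3382.41

Result:
id | account | amount 
---+---------+--------
1  | ACC-105 | 4154.58
2  | ACC-102 | 3537.06
3  | ACC-102 | 3555.26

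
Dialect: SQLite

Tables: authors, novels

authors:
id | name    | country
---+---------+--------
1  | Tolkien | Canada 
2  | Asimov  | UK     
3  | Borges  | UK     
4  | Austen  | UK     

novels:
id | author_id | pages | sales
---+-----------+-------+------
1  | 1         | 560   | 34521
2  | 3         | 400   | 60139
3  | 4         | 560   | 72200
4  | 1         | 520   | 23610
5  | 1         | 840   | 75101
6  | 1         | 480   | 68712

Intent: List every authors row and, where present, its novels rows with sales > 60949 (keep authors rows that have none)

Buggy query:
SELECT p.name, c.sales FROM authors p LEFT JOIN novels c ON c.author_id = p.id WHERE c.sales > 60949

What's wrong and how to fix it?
Bug: Filtering c.sales in WHERE discards the NULL rows produced by LEFT JOIN, turning it into an inner join

Fix: Put 'c.sales > 60949' in the JOIN's ON clause instead of WHERE

Corrected query:
SELECT p.name, c.sales FROM authors p LEFT JOIN novels c ON c.author_id = p.id AND c.sales > 60949

Result:
name    | sales
--------+------
Tolkien | 68712
Tolkien | 75101
Asimov  | NULL 
Borges  | NULL 
Austen  | 72200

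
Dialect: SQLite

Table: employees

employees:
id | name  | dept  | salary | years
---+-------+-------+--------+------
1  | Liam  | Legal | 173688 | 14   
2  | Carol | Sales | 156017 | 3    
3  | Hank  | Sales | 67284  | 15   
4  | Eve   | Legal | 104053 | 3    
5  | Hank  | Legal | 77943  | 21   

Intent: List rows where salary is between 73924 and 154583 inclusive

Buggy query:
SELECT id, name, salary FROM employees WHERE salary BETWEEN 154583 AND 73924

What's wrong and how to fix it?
Bug: BETWEEN expects the lower bound first; with 154583 AND 73924 the range is empty

Fix: Write BETWEEN 73924 AND 154583

Corrected query:
SELECT id, name, salary FROM employees WHERE salary BETWEEN 73924 AND 154583

Result:
id | name | salary
---+------+-------
4  | Eve  | 104053
5  | Hank | 77943 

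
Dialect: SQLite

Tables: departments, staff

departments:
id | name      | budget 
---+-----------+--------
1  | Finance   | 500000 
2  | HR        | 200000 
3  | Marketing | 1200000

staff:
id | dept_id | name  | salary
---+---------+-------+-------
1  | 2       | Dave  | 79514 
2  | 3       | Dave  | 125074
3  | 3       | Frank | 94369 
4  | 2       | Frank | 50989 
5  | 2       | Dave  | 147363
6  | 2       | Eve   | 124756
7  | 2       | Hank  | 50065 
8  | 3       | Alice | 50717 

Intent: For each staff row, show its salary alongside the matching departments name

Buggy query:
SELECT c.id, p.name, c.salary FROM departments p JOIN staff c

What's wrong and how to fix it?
Bug: JOIN with no ON clause produces a cartesian product; every staff row pairs with every departments row

Fix: Add ON c.dept_id = p.id to the JOIN

Corrected query:
SELECT c.id, p.name, c.salary FROM departments p JOIN staff c ON c.dept_id = p.id

Result:
id | name      | salary
---+-----------+-------
1  | HR        | 79514 
2  | Marketing | 125074
3  | Marketing | 94369 
4  | HR        | 50989 
5  | HR        | 147363
6  | HR        | 124756
7  | HR        | 50065 
8  | Marketing | 50717 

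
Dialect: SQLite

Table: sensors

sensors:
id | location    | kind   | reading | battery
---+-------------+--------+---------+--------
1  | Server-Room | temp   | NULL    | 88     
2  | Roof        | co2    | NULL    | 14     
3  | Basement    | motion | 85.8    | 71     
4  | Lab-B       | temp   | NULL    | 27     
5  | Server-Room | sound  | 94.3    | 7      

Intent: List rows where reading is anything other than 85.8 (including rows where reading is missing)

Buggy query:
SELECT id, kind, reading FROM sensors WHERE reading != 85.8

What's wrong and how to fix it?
Bug: Inequality against NULL is unknown, not true; rows with NULL are dropped

Fix: Add an explicit OR reading IS NULL to include the missing-value rows

Corrected query:
SELECT id, kind, reading FROM sensors WHERE reading != 85.8 OR reading IS NULL

Result:
id | kind  | reading
---+-------+--------
1  | temp  | NULL   
2  | co2   | NULL   
4  | temp  | NULL   
5  | sound | 94.3   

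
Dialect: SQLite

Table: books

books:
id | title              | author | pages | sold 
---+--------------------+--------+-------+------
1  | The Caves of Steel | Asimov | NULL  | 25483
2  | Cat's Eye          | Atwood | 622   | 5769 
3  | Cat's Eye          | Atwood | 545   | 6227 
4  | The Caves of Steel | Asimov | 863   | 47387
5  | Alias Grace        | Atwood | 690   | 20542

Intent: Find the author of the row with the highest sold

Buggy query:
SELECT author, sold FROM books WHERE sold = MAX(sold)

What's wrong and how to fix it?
Bug: WHERE is evaluated per row; an aggregate over the whole table isn't defined there

Fix: Wrap MAX in a scalar subquery so WHERE compares against a single value

Corrected query:
SELECT author, sold FROM books WHERE sold = (SELECT MAX(sold) FROM books)

Result:
author | sold 
-------+------
Asimov | 47387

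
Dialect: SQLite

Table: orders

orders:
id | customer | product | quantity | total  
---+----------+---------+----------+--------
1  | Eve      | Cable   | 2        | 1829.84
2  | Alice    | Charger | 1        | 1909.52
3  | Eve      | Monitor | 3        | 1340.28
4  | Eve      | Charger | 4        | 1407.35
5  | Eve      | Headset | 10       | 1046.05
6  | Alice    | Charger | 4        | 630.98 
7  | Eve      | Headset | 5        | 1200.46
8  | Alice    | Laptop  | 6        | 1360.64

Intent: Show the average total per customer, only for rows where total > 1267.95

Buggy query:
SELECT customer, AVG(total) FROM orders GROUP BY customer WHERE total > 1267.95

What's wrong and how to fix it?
Bug: WHERE cannot follow GROUP BY

Fix: Move the WHERE clause before GROUP BY

Corrected query:
SELECT customer, AVG(total) FROM orders WHERE total > 1267.95 GROUP BY customer

Result:
customer | AVG(total) 
---------+------------
Alice    | 1635.08    
Eve      | 1525.823333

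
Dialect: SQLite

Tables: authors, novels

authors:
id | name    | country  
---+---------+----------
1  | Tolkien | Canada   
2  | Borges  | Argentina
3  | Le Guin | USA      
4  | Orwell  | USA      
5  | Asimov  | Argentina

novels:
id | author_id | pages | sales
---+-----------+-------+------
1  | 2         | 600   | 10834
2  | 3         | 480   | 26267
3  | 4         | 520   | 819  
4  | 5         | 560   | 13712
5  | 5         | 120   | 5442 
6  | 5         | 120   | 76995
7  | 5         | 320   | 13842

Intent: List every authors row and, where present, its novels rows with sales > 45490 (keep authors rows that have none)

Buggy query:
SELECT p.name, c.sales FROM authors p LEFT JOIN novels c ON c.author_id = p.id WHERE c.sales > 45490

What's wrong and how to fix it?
Bug: Filtering c.sales in WHERE discards the NULL rows produced by LEFT JOIN, turning it into an inner join

Fix: Put 'c.sales > 45490' in the JOIN's ON clause instead of WHERE

Corrected query:
SELECT p.name, c.sales FROM authors p LEFT JOIN novels c ON c.author_id = p.id AND c.sales > 45490

Result:
name    | sales
--------+------
Tolkien | NULL 
Borges  | NULL 
Le Guin | NULL 
Orwell  | NULL 
Asimov  | 76995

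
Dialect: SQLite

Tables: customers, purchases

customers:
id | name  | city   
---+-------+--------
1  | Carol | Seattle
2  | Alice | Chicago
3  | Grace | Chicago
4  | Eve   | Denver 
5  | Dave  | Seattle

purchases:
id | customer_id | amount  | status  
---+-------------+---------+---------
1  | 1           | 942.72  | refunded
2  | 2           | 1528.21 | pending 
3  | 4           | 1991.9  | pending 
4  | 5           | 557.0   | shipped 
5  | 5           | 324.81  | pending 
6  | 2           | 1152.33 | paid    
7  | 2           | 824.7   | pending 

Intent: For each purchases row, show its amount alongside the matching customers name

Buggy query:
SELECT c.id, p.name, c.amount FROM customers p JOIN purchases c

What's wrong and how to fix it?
Bug: JOIN with no ON clause produces a cartesian product; every purchases row pairs with every customers row

Fix: Specify the join condition linking the foreign key to the parent id

Corrected query:
SELECT c.id, p.name, c.amount FROM customers p JOIN purchases c ON c.customer_id = p.id

Result:
id | name  | amount 
---+-------+--------
1  | Carol | 942.72 
2  | Alice | 1528.21
3  | Eve   | 1991.9 
4  | Dave  | 557    
5  | Dave  | 324.81 
6  | Alice | 1152.33
7  | Alice | 824.7  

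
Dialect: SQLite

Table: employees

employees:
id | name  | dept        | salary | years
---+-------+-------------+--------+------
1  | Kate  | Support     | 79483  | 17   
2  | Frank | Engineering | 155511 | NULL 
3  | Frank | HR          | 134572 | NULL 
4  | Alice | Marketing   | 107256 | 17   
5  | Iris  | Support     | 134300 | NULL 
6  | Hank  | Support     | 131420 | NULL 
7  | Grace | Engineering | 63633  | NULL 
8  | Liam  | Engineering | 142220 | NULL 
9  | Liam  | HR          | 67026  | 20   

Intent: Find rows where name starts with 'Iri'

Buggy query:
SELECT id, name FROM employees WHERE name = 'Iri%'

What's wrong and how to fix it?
Bug: Wildcards only work with LIKE; '=' treats '%' as a literal character

Fix: Replace '=' with LIKE so 'Iri%' is treated as a pattern

Corrected query:
SELECT id, name FROM employees WHERE name LIKE 'Iri%'

Result:
id | name
---+-----
5  | Iris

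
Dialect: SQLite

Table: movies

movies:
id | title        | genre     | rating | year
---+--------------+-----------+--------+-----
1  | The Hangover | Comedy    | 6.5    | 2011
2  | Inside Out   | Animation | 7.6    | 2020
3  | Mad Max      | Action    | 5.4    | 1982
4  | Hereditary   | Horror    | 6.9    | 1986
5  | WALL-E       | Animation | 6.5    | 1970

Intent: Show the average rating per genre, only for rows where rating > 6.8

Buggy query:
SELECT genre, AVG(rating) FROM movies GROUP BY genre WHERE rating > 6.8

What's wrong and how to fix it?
Bug: Row-level WHERE must come before GROUP BY in the clause order

Fix: Move the WHERE clause before GROUP BY

Corrected query:
SELECT genre, AVG(rating) FROM movies WHERE rating > 6.8 GROUP BY genre

Result:
genre     | AVG(rating)
----------+------------
Animation | 7.6        
Horror    | 6.9        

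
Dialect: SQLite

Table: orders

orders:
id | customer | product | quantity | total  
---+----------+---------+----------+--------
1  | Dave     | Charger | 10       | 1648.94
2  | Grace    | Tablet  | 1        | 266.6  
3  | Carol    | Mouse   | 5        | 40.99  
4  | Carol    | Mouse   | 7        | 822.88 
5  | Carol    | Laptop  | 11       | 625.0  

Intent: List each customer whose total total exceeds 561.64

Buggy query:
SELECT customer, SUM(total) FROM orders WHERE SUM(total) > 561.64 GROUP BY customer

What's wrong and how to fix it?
Bug: Aggregate functions cannot appear in a WHERE clause

Fix: Use HAVING (which filters groups after aggregation) instead of WHERE

Corrected query:
SELECT customer, SUM(total) FROM orders GROUP BY customer HAVING SUM(total) > 561.64

Result:
customer | SUM(total)
---------+-----------
Carol    | 1488.87   
Dave     | 1648.94   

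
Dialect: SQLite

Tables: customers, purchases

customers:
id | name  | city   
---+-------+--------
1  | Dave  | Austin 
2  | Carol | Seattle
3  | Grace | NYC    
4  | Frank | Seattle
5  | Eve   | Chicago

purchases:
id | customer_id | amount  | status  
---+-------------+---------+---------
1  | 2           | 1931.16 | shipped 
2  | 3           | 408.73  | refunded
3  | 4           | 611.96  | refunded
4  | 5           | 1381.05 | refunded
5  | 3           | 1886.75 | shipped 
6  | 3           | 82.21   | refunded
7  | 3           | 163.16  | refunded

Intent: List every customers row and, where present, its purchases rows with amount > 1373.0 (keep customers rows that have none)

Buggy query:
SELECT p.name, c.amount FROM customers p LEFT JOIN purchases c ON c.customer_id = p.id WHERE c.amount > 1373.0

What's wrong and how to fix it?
Bug: A WHERE condition on the right-hand table after LEFT JOIN drops unmatched parents

Fix: Move the right-table condition into the ON clause so unmatched parents are kept

Corrected query:
SELECT p.name, c.amount FROM customers p LEFT JOIN purchases c ON c.customer_id = p.id AND c.amount > 1373.0

Result:
name  | amount 
------+--------
Dave  | NULL   
Carol | 1931.16
Grace | 1886.75
Frank | NULL   
Eve   | 1381.05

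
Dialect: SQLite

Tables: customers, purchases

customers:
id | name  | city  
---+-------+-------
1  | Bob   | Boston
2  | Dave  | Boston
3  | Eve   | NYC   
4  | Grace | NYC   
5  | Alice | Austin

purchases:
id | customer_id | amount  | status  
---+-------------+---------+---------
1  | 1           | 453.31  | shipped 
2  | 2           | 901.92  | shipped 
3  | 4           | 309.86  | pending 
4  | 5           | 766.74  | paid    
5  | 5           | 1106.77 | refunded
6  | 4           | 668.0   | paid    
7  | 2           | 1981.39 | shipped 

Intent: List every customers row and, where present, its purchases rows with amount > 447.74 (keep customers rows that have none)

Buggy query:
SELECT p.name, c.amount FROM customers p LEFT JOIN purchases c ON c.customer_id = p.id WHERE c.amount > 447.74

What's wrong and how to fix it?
Bug: Filtering c.amount in WHERE discards the NULL rows produced by LEFT JOIN, turning it into an inner join

Fix: Move the right-table condition into the ON clause so unmatched parents are kept

Corrected query:
SELECT p.name, c.amount FROM customers p LEFT JOIN purchases c ON c.customer_id = p.id AND c.amount > 447.74

Result:
name  | amount 
------+--------
Bob   | 453.31 
Dave  | 901.92 
Dave  | 1981.39
Eve   | NULL   
Grace | 668    
Alice | 766.74 
Alice | 1106.77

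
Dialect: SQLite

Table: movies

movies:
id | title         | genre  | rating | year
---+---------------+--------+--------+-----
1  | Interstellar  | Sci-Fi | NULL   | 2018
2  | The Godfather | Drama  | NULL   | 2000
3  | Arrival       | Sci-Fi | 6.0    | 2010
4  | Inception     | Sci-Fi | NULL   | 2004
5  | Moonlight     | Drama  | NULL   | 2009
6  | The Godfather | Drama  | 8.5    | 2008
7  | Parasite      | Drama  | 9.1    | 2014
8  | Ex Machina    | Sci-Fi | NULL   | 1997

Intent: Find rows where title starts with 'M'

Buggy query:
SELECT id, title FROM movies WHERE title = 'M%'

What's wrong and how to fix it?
Bug: Wildcards only work with LIKE; '=' treats '%' as a literal character

Fix: Use LIKE for wildcard pattern matching

Corrected query:
SELECT id, title FROM movies WHERE title LIKE 'M%'

Result:
id | title    
---+----------
5  | Moonlight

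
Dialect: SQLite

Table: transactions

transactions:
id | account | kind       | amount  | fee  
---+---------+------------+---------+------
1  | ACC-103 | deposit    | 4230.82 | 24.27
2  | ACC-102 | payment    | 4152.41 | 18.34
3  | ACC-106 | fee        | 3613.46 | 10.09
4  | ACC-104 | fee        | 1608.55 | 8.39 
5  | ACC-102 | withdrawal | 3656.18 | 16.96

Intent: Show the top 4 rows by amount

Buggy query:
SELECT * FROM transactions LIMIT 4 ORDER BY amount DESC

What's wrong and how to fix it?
Bug: LIMIT must come after ORDER BY

Fix: Swap the clauses: ORDER BY first, then LIMIT

Corrected query:
SELECT * FROM transactions ORDER BY amount DESC LIMIT 4

Result:
id | account | kind       | amount  | fee  
---+---------+------------+---------+------
1  | ACC-103 | deposit    | 4230.82 | 24.27
2  | ACC-102 | payment    | 4152.41 | 18.34
5  | ACC-102 | withdrawal | 3656.18 | 16.96
3  | ACC-106 | fee        | 3613.46 | 10.09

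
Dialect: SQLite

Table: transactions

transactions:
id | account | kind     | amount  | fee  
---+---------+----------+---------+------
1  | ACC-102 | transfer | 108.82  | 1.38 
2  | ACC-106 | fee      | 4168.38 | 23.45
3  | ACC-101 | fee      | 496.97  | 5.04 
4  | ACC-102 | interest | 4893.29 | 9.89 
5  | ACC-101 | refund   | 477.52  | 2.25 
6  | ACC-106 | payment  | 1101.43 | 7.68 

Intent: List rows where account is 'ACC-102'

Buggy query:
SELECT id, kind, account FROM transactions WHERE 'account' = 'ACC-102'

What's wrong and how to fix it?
Bug: 'account' in single quotes is a string literal, not the column; the comparison is literal-vs-literal and never true

Fix: Remove the quotes around the column name (or use double quotes for an identifier)

Corrected query:
SELECT id, kind, account FROM transactions WHERE account = 'ACC-102'

Result:
id | kind     | account
---+----------+--------
1  | transfer | ACC-102
4  | interest | ACC-102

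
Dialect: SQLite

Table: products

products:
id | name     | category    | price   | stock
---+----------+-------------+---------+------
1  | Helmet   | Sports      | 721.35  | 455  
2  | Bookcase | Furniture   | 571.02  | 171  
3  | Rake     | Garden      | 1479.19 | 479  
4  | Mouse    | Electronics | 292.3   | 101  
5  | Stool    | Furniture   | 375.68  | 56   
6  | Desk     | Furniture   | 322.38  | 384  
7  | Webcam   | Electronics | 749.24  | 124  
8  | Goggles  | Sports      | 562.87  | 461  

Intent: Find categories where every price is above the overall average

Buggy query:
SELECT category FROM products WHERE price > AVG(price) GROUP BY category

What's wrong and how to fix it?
Bug: AVG() is an aggregate; it can't sit directly in WHERE

Fix: Compute the overall average in a scalar subquery and compare each group's MIN against it in HAVING

Corrected query:
SELECT category FROM products GROUP BY category HAVING MIN(price) > (SELECT AVG(price) FROM products)

Result:
category
--------
Garden  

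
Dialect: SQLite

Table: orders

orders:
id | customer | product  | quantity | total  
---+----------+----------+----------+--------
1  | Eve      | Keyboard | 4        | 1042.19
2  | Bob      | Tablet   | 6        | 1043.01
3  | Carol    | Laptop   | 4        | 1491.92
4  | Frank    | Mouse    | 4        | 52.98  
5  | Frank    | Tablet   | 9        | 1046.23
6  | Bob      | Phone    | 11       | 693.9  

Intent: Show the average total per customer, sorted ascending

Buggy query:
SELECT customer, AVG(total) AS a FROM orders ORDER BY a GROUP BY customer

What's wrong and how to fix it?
Bug: GROUP BY must precede ORDER BY

Fix: Move ORDER BY to the end, after GROUP BY

Corrected query:
SELECT customer, AVG(total) AS a FROM orders GROUP BY customer ORDER BY a

Result:
customer | a      
---------+--------
Frank    | 549.605
Bob      | 868.455
Eve      | 1042.19
Carol    | 1491.92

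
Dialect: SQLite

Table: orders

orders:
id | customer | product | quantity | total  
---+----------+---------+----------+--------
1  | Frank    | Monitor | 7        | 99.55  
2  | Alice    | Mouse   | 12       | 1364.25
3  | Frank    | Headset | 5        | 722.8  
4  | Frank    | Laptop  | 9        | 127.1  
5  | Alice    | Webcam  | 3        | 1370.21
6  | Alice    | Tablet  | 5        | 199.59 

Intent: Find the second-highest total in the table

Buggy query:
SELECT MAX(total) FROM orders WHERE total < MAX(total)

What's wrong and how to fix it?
Bug: The inner MAX is an aggregate inside WHERE, which is not allowed

Fix: Put the inner MAX in a scalar subquery

Corrected query:
SELECT MAX(total) FROM orders WHERE total < (SELECT MAX(total) FROM orders)

Result:
MAX(total)
----------
1364.25   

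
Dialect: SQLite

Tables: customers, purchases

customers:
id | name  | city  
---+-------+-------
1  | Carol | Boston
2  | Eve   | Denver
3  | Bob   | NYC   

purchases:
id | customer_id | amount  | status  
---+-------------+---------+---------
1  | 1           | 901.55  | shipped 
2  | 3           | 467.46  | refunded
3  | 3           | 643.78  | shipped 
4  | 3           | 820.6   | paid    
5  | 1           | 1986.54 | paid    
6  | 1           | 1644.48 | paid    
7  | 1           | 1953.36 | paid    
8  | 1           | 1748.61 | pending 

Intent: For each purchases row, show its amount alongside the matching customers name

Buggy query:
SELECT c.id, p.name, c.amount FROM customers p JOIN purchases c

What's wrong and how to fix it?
Bug: JOIN with no ON clause produces a cartesian product; every purchases row pairs with every customers row

Fix: Add ON c.customer_id = p.id to the JOIN

Corrected query:
SELECT c.id, p.name, c.amount FROM customers p JOIN purchases c ON c.customer_id = p.id

Result:
id | name  | amount 
---+-------+--------
1  | Carol | 901.55 
2  | Bob   | 467.46 
3  | Bob   | 643.78 
4  | Bob   | 820.6  
5  | Carol | 1986.54
6  | Carol | 1644.48
7  | Carol | 1953.36
8  | Carol | 1748.61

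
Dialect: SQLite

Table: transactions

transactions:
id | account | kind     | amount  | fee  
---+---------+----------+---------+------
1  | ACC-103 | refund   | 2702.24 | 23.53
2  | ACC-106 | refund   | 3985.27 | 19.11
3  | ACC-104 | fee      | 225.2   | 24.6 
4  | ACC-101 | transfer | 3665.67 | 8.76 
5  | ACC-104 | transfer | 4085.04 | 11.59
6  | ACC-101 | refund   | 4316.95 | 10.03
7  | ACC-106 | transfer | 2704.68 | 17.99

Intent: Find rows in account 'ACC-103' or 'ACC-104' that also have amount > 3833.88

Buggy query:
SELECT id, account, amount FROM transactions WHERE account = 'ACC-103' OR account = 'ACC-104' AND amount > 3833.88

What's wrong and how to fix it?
Bug: AND binds tighter than OR, so this parses as account = 'ACC-103' OR (account = 'ACC-104' AND amount > 3833.88)

Fix: Group the OR with parentheses (or use IN), then AND the threshold

Corrected query:
SELECT id, account, amount FROM transactions WHERE (account = 'ACC-103' OR account = 'ACC-104') AND amount > 3833.88

Result:
id | account | amount 
---+---------+--------
5  | ACC-104 | 4085.04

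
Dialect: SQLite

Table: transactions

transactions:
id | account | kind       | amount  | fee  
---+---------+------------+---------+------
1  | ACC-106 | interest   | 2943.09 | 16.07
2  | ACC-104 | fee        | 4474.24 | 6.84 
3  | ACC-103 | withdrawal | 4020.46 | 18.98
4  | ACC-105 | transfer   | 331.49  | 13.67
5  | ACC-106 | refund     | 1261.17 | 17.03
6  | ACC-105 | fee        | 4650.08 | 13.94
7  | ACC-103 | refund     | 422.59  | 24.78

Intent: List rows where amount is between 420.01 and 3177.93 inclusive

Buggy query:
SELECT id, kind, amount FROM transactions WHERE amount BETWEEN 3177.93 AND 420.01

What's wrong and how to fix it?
Bug: The bounds are reversed; BETWEEN a AND b requires a <= b to match anything

Fix: Swap the bounds so the smaller value comes first

Corrected query:
SELECT id, kind, amount FROM transactions WHERE amount BETWEEN 420.01 AND 3177.93

Result:
id | kind     | amount 
---+----------+--------
1  | interest | 2943.09
5  | refund   | 1261.17
7  | refund   | 422.59 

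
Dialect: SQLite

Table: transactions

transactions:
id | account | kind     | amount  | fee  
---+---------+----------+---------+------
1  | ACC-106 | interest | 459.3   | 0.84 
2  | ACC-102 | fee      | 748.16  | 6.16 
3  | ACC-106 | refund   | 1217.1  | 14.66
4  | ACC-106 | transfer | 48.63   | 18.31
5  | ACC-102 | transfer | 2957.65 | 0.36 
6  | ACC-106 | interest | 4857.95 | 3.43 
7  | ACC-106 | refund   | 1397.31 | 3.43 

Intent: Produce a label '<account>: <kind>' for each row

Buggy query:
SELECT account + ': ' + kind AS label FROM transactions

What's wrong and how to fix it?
Bug: SQLite uses || for string concatenation; + coerces text to numbers (yielding 0)

Fix: Use the || operator for string concatenation

Corrected query:
SELECT account || ': ' || kind AS label FROM transactions

Result:
label            
-----------------
ACC-106: interest
ACC-102: fee     
ACC-106: refund  
ACC-106: transfer
ACC-102: transfer
ACC-106: interest
ACC-106: refund  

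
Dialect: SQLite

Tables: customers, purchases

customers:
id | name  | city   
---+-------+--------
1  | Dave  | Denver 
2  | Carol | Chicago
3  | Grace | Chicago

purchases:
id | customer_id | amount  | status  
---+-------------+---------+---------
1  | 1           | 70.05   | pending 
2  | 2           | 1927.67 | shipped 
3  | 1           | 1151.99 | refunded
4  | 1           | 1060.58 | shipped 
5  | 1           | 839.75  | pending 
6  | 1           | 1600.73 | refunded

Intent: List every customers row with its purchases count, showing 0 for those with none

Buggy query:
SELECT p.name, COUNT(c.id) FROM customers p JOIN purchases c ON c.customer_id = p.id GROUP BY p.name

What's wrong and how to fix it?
Bug: INNER JOIN drops customers rows that have no matching purchases rows

Fix: Use LEFT JOIN so parents without children still appear (COUNT(c.id) gives 0)

Corrected query:
SELECT p.name, COUNT(c.id) FROM customers p LEFT JOIN purchases c ON c.customer_id = p.id GROUP BY p.name

Result:
name  | COUNT(c.id)
------+------------
Carol | 1          
Dave  | 5          
Grace | 0          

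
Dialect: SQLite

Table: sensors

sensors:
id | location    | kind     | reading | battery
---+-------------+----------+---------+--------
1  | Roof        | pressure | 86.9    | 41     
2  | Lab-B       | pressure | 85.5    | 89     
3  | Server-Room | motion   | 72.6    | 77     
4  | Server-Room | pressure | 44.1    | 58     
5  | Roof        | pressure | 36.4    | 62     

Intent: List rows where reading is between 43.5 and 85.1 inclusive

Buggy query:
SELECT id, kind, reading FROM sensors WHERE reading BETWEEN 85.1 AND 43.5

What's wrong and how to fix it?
Bug: The bounds are reversed; BETWEEN a AND b requires a <= b to match anything

Fix: Swap the bounds so the smaller value comes first

Corrected query:
SELECT id, kind, reading FROM sensors WHERE reading BETWEEN 43.5 AND 85.1

Result:
id | kind     | reading
---+----------+--------
3  | motion   | 72.6   
4  | pressure | 44.1   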